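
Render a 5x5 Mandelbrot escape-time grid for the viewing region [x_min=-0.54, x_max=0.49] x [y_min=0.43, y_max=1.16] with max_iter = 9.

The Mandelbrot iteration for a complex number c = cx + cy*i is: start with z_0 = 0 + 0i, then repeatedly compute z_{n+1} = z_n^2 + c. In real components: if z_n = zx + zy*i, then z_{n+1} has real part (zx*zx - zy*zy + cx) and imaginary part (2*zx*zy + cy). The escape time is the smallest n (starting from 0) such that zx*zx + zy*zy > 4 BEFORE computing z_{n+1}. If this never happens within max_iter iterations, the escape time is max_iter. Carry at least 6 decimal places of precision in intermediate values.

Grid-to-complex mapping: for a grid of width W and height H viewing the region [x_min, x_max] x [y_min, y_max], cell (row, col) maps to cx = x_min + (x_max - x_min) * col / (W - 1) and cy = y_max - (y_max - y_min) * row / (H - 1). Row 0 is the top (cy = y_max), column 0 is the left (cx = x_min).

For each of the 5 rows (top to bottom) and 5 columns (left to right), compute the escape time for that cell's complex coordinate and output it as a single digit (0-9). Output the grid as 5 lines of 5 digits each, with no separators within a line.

(row=0, col=0): c = -0.5400 + 1.1600i → escape time 3
(row=0, col=1): c = -0.2825 + 1.1600i → escape time 4
(row=0, col=2): c = -0.0250 + 1.1600i → escape time 4
(row=0, col=3): c = 0.2325 + 1.1600i → escape time 2
(row=0, col=4): c = 0.4900 + 1.1600i → escape time 2
(row=1, col=0): c = -0.5400 + 0.9775i → escape time 4
(row=1, col=1): c = -0.2825 + 0.9775i → escape time 5
(row=1, col=2): c = -0.0250 + 0.9775i → escape time 9
(row=1, col=3): c = 0.2325 + 0.9775i → escape time 4
(row=1, col=4): c = 0.4900 + 0.9775i → escape time 3
(row=2, col=0): c = -0.5400 + 0.7950i → escape time 5
(row=2, col=1): c = -0.2825 + 0.7950i → escape time 9
(row=2, col=2): c = -0.0250 + 0.7950i → escape time 9
(row=2, col=3): c = 0.2325 + 0.7950i → escape time 5
(row=2, col=4): c = 0.4900 + 0.7950i → escape time 3
(row=3, col=0): c = -0.5400 + 0.6125i → escape time 9
(row=3, col=1): c = -0.2825 + 0.6125i → escape time 9
(row=3, col=2): c = -0.0250 + 0.6125i → escape time 9
(row=3, col=3): c = 0.2325 + 0.6125i → escape time 9
(row=3, col=4): c = 0.4900 + 0.6125i → escape time 4
(row=4, col=0): c = -0.5400 + 0.4300i → escape time 9
(row=4, col=1): c = -0.2825 + 0.4300i → escape time 9
(row=4, col=2): c = -0.0250 + 0.4300i → escape time 9
(row=4, col=3): c = 0.2325 + 0.4300i → escape time 9
(row=4, col=4): c = 0.4900 + 0.4300i → escape time 5

Answer: 34422
45943
59953
99994
99995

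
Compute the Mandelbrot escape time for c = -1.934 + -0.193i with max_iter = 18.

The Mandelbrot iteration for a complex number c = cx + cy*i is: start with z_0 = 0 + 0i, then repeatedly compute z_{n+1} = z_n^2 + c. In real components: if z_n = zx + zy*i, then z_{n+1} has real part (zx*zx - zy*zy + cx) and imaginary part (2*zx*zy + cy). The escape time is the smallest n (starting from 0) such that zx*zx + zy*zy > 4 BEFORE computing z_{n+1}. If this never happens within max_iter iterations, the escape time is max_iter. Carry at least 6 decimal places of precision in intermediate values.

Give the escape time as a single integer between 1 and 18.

z_0 = 0 + 0i, c = -1.9340 + -0.1930i
Iter 1: z = -1.9340 + -0.1930i, |z|^2 = 3.7776
Iter 2: z = 1.7691 + 0.5535i, |z|^2 = 3.4361
Iter 3: z = 0.8894 + 1.7655i, |z|^2 = 3.9079
Iter 4: z = -4.2600 + 2.9473i, |z|^2 = 26.8340
Escaped at iteration 4

Answer: 4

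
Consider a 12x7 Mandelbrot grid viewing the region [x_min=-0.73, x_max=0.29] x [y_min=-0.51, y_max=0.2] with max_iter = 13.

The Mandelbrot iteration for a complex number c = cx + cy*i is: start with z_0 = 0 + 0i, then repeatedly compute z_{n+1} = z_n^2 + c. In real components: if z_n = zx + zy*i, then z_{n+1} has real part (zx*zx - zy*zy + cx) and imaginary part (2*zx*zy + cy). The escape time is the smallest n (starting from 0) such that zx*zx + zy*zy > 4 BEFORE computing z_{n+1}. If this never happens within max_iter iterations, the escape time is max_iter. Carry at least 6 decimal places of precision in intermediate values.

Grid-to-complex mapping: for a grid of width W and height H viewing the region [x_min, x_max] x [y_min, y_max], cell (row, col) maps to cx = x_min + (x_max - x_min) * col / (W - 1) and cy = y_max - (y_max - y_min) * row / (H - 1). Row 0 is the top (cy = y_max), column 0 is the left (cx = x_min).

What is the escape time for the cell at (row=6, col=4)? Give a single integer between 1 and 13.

z_0 = 0 + 0i, c = -0.3591 + -0.5100i
Iter 1: z = -0.3591 + -0.5100i, |z|^2 = 0.3890
Iter 2: z = -0.4902 + -0.1437i, |z|^2 = 0.2610
Iter 3: z = -0.1394 + -0.3691i, |z|^2 = 0.1557
Iter 4: z = -0.4759 + -0.4071i, |z|^2 = 0.3922
Iter 5: z = -0.2984 + -0.1225i, |z|^2 = 0.1040
Iter 6: z = -0.2851 + -0.4369i, |z|^2 = 0.2721
Iter 7: z = -0.4687 + -0.2609i, |z|^2 = 0.2877
Iter 8: z = -0.2075 + -0.2654i, |z|^2 = 0.1135
Iter 9: z = -0.3865 + -0.3998i, |z|^2 = 0.3092
Iter 10: z = -0.3696 + -0.2009i, |z|^2 = 0.1770
Iter 11: z = -0.2629 + -0.3615i, |z|^2 = 0.1998
Iter 12: z = -0.4207 + -0.3200i, |z|^2 = 0.2793

Answer: 13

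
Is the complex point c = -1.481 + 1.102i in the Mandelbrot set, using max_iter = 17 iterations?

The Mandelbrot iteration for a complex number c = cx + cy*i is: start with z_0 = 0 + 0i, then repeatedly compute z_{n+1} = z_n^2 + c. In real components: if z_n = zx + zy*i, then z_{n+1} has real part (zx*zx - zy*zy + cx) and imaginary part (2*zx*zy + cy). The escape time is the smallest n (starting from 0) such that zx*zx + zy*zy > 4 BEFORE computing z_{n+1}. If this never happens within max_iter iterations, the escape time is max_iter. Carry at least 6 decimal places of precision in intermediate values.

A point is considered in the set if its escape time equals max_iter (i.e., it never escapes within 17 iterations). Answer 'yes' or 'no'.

z_0 = 0 + 0i, c = -1.4810 + 1.1020i
Iter 1: z = -1.4810 + 1.1020i, |z|^2 = 3.4078
Iter 2: z = -0.5020 + -2.1621i, |z|^2 = 4.9268
Escaped at iteration 2

Answer: no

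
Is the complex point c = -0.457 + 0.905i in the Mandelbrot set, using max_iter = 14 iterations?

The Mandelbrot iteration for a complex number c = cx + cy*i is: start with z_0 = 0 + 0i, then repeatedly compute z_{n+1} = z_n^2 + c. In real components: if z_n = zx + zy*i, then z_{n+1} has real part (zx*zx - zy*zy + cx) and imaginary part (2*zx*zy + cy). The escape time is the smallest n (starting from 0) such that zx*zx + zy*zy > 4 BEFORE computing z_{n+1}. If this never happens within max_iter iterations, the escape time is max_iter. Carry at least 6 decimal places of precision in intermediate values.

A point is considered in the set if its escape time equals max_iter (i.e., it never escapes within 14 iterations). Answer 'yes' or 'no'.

z_0 = 0 + 0i, c = -0.4570 + 0.9050i
Iter 1: z = -0.4570 + 0.9050i, |z|^2 = 1.0279
Iter 2: z = -1.0672 + 0.0778i, |z|^2 = 1.1449
Iter 3: z = 0.6758 + 0.7389i, |z|^2 = 1.0027
Iter 4: z = -0.5462 + 1.9037i, |z|^2 = 3.9224
Iter 5: z = -3.7826 + -1.1747i, |z|^2 = 15.6884
Escaped at iteration 5

Answer: no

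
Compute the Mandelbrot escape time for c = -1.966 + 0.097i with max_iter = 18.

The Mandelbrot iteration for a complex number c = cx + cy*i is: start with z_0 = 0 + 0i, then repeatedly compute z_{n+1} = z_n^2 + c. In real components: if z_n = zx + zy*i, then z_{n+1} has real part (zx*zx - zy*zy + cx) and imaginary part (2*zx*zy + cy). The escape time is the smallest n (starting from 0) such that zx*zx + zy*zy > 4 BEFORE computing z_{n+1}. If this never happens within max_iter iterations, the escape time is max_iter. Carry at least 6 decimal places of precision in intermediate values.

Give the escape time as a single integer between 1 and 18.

z_0 = 0 + 0i, c = -1.9660 + 0.0970i
Iter 1: z = -1.9660 + 0.0970i, |z|^2 = 3.8746
Iter 2: z = 1.8897 + -0.2844i, |z|^2 = 3.6520
Iter 3: z = 1.5243 + -0.9779i, |z|^2 = 3.2797
Iter 4: z = -0.5989 + -2.8842i, |z|^2 = 8.6771
Escaped at iteration 4

Answer: 4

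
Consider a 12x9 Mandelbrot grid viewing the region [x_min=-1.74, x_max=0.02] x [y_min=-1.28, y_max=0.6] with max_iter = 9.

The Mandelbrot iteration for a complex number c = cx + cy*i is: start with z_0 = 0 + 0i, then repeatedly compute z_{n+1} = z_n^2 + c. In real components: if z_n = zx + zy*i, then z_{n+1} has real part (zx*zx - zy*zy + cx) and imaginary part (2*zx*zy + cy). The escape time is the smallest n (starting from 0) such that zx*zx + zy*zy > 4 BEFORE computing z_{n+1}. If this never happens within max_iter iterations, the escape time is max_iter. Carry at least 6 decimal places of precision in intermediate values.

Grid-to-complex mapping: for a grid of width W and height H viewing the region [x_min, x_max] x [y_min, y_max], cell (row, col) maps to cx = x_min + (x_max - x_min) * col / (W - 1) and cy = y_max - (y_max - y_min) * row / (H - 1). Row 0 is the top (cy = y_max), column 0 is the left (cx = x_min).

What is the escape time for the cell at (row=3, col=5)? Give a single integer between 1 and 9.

Answer: 9

Derivation:
z_0 = 0 + 0i, c = -0.9400 + -0.1050i
Iter 1: z = -0.9400 + -0.1050i, |z|^2 = 0.8946
Iter 2: z = -0.0674 + 0.0924i, |z|^2 = 0.0131
Iter 3: z = -0.9440 + -0.1175i, |z|^2 = 0.9049
Iter 4: z = -0.0627 + 0.1168i, |z|^2 = 0.0176
Iter 5: z = -0.9497 + -0.1196i, |z|^2 = 0.9163
Iter 6: z = -0.0524 + 0.1222i, |z|^2 = 0.0177
Iter 7: z = -0.9522 + -0.1178i, |z|^2 = 0.9206
Iter 8: z = -0.0472 + 0.1193i, |z|^2 = 0.0165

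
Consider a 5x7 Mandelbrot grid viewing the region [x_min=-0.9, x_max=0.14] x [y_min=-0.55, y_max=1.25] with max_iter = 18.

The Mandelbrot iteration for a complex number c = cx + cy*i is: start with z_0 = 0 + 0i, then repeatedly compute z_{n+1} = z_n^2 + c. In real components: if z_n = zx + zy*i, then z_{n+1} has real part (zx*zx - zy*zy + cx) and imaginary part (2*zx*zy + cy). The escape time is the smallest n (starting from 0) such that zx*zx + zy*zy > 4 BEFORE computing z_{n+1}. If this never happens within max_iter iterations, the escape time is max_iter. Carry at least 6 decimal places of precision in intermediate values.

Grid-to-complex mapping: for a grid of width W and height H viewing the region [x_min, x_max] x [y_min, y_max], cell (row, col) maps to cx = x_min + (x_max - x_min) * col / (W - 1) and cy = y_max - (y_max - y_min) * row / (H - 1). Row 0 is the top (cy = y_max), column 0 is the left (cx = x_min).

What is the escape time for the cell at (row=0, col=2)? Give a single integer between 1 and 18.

z_0 = 0 + 0i, c = -0.3800 + 1.2500i
Iter 1: z = -0.3800 + 1.2500i, |z|^2 = 1.7069
Iter 2: z = -1.7981 + 0.3000i, |z|^2 = 3.3232
Iter 3: z = 2.7632 + 0.1711i, |z|^2 = 7.6644
Escaped at iteration 3

Answer: 3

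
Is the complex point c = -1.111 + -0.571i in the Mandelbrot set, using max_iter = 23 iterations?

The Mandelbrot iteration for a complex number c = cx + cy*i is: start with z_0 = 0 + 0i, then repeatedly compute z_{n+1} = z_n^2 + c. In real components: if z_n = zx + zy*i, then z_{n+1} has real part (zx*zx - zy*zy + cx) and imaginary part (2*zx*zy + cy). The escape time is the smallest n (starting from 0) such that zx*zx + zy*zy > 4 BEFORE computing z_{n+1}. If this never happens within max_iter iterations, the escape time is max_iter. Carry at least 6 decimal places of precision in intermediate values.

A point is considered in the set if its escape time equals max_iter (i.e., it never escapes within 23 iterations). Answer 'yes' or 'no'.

Answer: no

Derivation:
z_0 = 0 + 0i, c = -1.1110 + -0.5710i
Iter 1: z = -1.1110 + -0.5710i, |z|^2 = 1.5604
Iter 2: z = -0.2027 + 0.6978i, |z|^2 = 0.5280
Iter 3: z = -1.5568 + -0.8539i, |z|^2 = 3.1527
Iter 4: z = 0.5834 + 2.0877i, |z|^2 = 4.6987
Escaped at iteration 4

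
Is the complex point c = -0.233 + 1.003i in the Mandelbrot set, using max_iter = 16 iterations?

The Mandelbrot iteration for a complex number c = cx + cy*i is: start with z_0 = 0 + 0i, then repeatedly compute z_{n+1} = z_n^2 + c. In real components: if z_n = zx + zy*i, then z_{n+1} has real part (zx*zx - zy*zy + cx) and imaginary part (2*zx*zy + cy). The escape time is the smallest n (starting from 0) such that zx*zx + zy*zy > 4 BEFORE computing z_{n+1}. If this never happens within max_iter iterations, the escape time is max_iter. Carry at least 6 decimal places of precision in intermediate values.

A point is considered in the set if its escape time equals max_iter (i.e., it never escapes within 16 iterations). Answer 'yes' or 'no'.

Answer: no

Derivation:
z_0 = 0 + 0i, c = -0.2330 + 1.0030i
Iter 1: z = -0.2330 + 1.0030i, |z|^2 = 1.0603
Iter 2: z = -1.1847 + 0.5356i, |z|^2 = 1.6904
Iter 3: z = 0.8837 + -0.2661i, |z|^2 = 0.8517
Iter 4: z = 0.4771 + 0.5327i, |z|^2 = 0.5115
Iter 5: z = -0.2892 + 1.5114i, |z|^2 = 2.3678
Iter 6: z = -2.4336 + 0.1289i, |z|^2 = 5.9389
Escaped at iteration 6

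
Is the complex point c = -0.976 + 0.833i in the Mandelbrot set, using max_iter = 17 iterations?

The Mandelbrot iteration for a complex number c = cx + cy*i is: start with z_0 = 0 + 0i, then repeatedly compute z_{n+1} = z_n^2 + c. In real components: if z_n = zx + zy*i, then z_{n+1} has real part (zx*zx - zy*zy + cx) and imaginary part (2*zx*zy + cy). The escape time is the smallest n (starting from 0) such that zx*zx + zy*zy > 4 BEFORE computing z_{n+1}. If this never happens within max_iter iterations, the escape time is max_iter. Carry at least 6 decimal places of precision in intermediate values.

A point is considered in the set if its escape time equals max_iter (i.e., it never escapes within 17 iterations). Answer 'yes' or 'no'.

Answer: no

Derivation:
z_0 = 0 + 0i, c = -0.9760 + 0.8330i
Iter 1: z = -0.9760 + 0.8330i, |z|^2 = 1.6465
Iter 2: z = -0.7173 + -0.7930i, |z|^2 = 1.1434
Iter 3: z = -1.0903 + 1.9707i, |z|^2 = 5.0724
Escaped at iteration 3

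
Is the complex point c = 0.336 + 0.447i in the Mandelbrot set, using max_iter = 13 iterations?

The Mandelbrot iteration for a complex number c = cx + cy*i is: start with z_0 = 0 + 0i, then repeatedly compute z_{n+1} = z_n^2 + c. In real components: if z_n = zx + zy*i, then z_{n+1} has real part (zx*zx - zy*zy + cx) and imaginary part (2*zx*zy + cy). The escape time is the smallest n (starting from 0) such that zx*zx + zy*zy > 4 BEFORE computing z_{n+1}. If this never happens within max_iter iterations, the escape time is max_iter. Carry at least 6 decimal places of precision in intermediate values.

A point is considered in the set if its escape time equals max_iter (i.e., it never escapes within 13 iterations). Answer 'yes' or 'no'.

Answer: yes

Derivation:
z_0 = 0 + 0i, c = 0.3360 + 0.4470i
Iter 1: z = 0.3360 + 0.4470i, |z|^2 = 0.3127
Iter 2: z = 0.2491 + 0.7474i, |z|^2 = 0.6206
Iter 3: z = -0.1605 + 0.8193i, |z|^2 = 0.6971
Iter 4: z = -0.3095 + 0.1839i, |z|^2 = 0.1296
Iter 5: z = 0.3980 + 0.3331i, |z|^2 = 0.2694
Iter 6: z = 0.3834 + 0.7122i, |z|^2 = 0.6542
Iter 7: z = -0.0242 + 0.9931i, |z|^2 = 0.9868
Iter 8: z = -0.6496 + 0.3990i, |z|^2 = 0.5812
Iter 9: z = 0.5988 + -0.0714i, |z|^2 = 0.3637
Iter 10: z = 0.6895 + 0.3615i, |z|^2 = 0.6061
Iter 11: z = 0.6808 + 0.9455i, |z|^2 = 1.3574
Iter 12: z = -0.0945 + 1.7343i, |z|^2 = 3.0168
Did not escape in 13 iterations → in set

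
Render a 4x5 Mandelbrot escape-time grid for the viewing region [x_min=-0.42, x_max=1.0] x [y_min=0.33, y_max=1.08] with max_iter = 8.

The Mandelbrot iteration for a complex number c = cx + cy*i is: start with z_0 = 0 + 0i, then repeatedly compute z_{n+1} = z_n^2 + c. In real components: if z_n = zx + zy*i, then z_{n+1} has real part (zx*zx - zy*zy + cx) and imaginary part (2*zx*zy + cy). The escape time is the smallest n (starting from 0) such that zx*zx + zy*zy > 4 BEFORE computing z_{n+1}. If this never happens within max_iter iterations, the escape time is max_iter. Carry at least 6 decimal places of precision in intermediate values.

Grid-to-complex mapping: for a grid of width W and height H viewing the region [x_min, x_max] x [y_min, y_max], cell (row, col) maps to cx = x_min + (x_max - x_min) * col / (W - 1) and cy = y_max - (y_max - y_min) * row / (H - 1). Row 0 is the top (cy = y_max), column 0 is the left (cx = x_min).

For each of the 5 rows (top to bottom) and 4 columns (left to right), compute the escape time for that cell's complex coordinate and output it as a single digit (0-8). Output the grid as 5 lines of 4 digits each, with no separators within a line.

(row=0, col=0): c = -0.4200 + 1.0800i → escape time 4
(row=0, col=1): c = 0.0533 + 1.0800i → escape time 4
(row=0, col=2): c = 0.5267 + 1.0800i → escape time 2
(row=0, col=3): c = 1.0000 + 1.0800i → escape time 2
(row=1, col=0): c = -0.4200 + 0.8925i → escape time 5
(row=1, col=1): c = 0.0533 + 0.8925i → escape time 6
(row=1, col=2): c = 0.5267 + 0.8925i → escape time 3
(row=1, col=3): c = 1.0000 + 0.8925i → escape time 2
(row=2, col=0): c = -0.4200 + 0.7050i → escape time 8
(row=2, col=1): c = 0.0533 + 0.7050i → escape time 8
(row=2, col=2): c = 0.5267 + 0.7050i → escape time 3
(row=2, col=3): c = 1.0000 + 0.7050i → escape time 2
(row=3, col=0): c = -0.4200 + 0.5175i → escape time 8
(row=3, col=1): c = 0.0533 + 0.5175i → escape time 8
(row=3, col=2): c = 0.5267 + 0.5175i → escape time 4
(row=3, col=3): c = 1.0000 + 0.5175i → escape time 2
(row=4, col=0): c = -0.4200 + 0.3300i → escape time 8
(row=4, col=1): c = 0.0533 + 0.3300i → escape time 8
(row=4, col=2): c = 0.5267 + 0.3300i → escape time 5
(row=4, col=3): c = 1.0000 + 0.3300i → escape time 2

Answer: 4422
5632
8832
8842
8852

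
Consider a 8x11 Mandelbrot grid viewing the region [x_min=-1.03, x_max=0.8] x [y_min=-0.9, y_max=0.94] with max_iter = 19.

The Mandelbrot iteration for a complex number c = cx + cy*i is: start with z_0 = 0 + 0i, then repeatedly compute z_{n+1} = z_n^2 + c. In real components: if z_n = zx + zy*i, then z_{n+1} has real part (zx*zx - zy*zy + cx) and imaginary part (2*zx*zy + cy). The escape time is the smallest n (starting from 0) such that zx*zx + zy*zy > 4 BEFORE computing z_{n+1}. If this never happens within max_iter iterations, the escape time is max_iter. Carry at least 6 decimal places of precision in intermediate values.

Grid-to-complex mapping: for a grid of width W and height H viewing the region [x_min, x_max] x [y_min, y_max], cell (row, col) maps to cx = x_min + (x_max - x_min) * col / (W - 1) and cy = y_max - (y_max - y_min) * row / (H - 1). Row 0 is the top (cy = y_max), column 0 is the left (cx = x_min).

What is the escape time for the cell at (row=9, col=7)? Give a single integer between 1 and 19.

Answer: 2

Derivation:
z_0 = 0 + 0i, c = 0.8000 + -0.7160i
Iter 1: z = 0.8000 + -0.7160i, |z|^2 = 1.1527
Iter 2: z = 0.9273 + -1.8616i, |z|^2 = 4.3255
Escaped at iteration 2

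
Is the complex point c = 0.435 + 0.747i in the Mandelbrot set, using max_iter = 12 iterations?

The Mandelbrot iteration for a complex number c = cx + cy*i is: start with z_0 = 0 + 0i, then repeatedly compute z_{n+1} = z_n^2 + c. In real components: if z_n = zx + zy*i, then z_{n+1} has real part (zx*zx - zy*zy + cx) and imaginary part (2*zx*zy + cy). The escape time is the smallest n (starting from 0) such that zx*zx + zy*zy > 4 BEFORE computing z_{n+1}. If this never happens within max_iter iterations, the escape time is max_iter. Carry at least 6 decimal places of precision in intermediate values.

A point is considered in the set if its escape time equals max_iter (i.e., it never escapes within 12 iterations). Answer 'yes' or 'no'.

Answer: no

Derivation:
z_0 = 0 + 0i, c = 0.4350 + 0.7470i
Iter 1: z = 0.4350 + 0.7470i, |z|^2 = 0.7472
Iter 2: z = 0.0662 + 1.3969i, |z|^2 = 1.9557
Iter 3: z = -1.5119 + 0.9320i, |z|^2 = 3.1545
Iter 4: z = 1.8523 + -2.0712i, |z|^2 = 7.7208
Escaped at iteration 4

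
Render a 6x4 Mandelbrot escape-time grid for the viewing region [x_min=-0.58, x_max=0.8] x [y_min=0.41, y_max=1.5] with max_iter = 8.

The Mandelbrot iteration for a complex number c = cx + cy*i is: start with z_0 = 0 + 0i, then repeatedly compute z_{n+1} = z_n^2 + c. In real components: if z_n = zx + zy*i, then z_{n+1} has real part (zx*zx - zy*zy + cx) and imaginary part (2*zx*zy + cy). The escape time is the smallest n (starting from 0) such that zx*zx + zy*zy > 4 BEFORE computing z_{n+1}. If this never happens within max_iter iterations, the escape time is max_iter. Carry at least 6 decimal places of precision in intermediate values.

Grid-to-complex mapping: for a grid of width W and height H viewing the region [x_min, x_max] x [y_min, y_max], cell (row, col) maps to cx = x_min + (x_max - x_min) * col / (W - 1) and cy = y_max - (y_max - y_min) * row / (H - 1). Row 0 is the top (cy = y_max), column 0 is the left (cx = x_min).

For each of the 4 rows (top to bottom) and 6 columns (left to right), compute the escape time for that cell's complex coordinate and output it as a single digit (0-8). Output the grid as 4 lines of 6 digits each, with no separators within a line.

Answer: 222222
344322
588532
888853

Derivation:
(row=0, col=0): c = -0.5800 + 1.5000i → escape time 2
(row=0, col=1): c = -0.3040 + 1.5000i → escape time 2
(row=0, col=2): c = -0.0280 + 1.5000i → escape time 2
(row=0, col=3): c = 0.2480 + 1.5000i → escape time 2
(row=0, col=4): c = 0.5240 + 1.5000i → escape time 2
(row=0, col=5): c = 0.8000 + 1.5000i → escape time 2
(row=1, col=0): c = -0.5800 + 1.1367i → escape time 3
(row=1, col=1): c = -0.3040 + 1.1367i → escape time 4
(row=1, col=2): c = -0.0280 + 1.1367i → escape time 4
(row=1, col=3): c = 0.2480 + 1.1367i → escape time 3
(row=1, col=4): c = 0.5240 + 1.1367i → escape time 2
(row=1, col=5): c = 0.8000 + 1.1367i → escape time 2
(row=2, col=0): c = -0.5800 + 0.7733i → escape time 5
(row=2, col=1): c = -0.3040 + 0.7733i → escape time 8
(row=2, col=2): c = -0.0280 + 0.7733i → escape time 8
(row=2, col=3): c = 0.2480 + 0.7733i → escape time 5
(row=2, col=4): c = 0.5240 + 0.7733i → escape time 3
(row=2, col=5): c = 0.8000 + 0.7733i → escape time 2
(row=3, col=0): c = -0.5800 + 0.4100i → escape time 8
(row=3, col=1): c = -0.3040 + 0.4100i → escape time 8
(row=3, col=2): c = -0.0280 + 0.4100i → escape time 8
(row=3, col=3): c = 0.2480 + 0.4100i → escape time 8
(row=3, col=4): c = 0.5240 + 0.4100i → escape time 5
(row=3, col=5): c = 0.8000 + 0.4100i → escape time 3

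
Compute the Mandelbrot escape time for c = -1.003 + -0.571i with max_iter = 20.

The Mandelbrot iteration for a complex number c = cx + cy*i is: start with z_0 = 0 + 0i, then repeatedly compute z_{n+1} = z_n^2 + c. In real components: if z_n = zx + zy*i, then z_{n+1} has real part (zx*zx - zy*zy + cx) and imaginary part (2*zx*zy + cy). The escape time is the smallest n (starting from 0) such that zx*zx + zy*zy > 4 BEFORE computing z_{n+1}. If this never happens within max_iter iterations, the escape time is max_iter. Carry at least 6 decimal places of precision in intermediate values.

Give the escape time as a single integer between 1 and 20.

Answer: 5

Derivation:
z_0 = 0 + 0i, c = -1.0030 + -0.5710i
Iter 1: z = -1.0030 + -0.5710i, |z|^2 = 1.3320
Iter 2: z = -0.3230 + 0.5744i, |z|^2 = 0.4343
Iter 3: z = -1.2286 + -0.9421i, |z|^2 = 2.3971
Iter 4: z = -0.3811 + 1.7440i, |z|^2 = 3.1868
Iter 5: z = -3.8993 + -1.9002i, |z|^2 = 18.8154
Escaped at iteration 5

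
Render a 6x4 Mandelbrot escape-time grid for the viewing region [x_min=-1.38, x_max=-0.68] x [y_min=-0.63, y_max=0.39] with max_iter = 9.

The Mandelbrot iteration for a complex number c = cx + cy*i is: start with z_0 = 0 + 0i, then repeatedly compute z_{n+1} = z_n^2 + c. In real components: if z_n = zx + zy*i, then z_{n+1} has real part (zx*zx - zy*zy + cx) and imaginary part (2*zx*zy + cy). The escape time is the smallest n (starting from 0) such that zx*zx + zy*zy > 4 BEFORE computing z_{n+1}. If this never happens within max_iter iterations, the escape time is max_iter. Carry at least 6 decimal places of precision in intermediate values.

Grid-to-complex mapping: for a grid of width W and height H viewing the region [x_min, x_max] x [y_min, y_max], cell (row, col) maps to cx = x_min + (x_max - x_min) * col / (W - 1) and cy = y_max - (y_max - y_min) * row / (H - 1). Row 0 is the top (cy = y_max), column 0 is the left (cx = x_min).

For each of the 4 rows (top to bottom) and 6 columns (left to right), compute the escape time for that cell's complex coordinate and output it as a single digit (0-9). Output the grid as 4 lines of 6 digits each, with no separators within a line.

(row=0, col=0): c = -1.3800 + 0.3900i → escape time 5
(row=0, col=1): c = -1.2400 + 0.3900i → escape time 9
(row=0, col=2): c = -1.1000 + 0.3900i → escape time 7
(row=0, col=3): c = -0.9600 + 0.3900i → escape time 7
(row=0, col=4): c = -0.8200 + 0.3900i → escape time 7
(row=0, col=5): c = -0.6800 + 0.3900i → escape time 9
(row=1, col=0): c = -1.3800 + 0.0500i → escape time 9
(row=1, col=1): c = -1.2400 + 0.0500i → escape time 9
(row=1, col=2): c = -1.1000 + 0.0500i → escape time 9
(row=1, col=3): c = -0.9600 + 0.0500i → escape time 9
(row=1, col=4): c = -0.8200 + 0.0500i → escape time 9
(row=1, col=5): c = -0.6800 + 0.0500i → escape time 9
(row=2, col=0): c = -1.3800 + -0.2900i → escape time 6
(row=2, col=1): c = -1.2400 + -0.2900i → escape time 9
(row=2, col=2): c = -1.1000 + -0.2900i → escape time 9
(row=2, col=3): c = -0.9600 + -0.2900i → escape time 9
(row=2, col=4): c = -0.8200 + -0.2900i → escape time 9
(row=2, col=5): c = -0.6800 + -0.2900i → escape time 9
(row=3, col=0): c = -1.3800 + -0.6300i → escape time 3
(row=3, col=1): c = -1.2400 + -0.6300i → escape time 3
(row=3, col=2): c = -1.1000 + -0.6300i → escape time 4
(row=3, col=3): c = -0.9600 + -0.6300i → escape time 4
(row=3, col=4): c = -0.8200 + -0.6300i → escape time 5
(row=3, col=5): c = -0.6800 + -0.6300i → escape time 6

Answer: 597779
999999
699999
334456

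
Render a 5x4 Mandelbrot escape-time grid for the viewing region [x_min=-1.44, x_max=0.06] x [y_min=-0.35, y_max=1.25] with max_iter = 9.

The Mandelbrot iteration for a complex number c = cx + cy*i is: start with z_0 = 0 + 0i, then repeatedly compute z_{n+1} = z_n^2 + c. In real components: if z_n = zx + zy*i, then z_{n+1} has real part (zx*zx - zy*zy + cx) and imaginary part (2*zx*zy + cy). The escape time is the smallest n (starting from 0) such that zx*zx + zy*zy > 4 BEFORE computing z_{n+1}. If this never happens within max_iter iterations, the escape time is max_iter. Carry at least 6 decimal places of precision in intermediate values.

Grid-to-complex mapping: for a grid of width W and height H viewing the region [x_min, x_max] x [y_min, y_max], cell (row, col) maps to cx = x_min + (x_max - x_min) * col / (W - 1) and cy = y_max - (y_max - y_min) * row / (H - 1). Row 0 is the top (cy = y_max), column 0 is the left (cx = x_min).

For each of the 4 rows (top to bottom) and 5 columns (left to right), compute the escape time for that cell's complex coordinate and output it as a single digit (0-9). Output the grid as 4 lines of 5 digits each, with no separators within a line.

Answer: 22332
33599
69999
59999

Derivation:
(row=0, col=0): c = -1.4400 + 1.2500i → escape time 2
(row=0, col=1): c = -1.0650 + 1.2500i → escape time 2
(row=0, col=2): c = -0.6900 + 1.2500i → escape time 3
(row=0, col=3): c = -0.3150 + 1.2500i → escape time 3
(row=0, col=4): c = 0.0600 + 1.2500i → escape time 2
(row=1, col=0): c = -1.4400 + 0.7167i → escape time 3
(row=1, col=1): c = -1.0650 + 0.7167i → escape time 3
(row=1, col=2): c = -0.6900 + 0.7167i → escape time 5
(row=1, col=3): c = -0.3150 + 0.7167i → escape time 9
(row=1, col=4): c = 0.0600 + 0.7167i → escape time 9
(row=2, col=0): c = -1.4400 + 0.1833i → escape time 6
(row=2, col=1): c = -1.0650 + 0.1833i → escape time 9
(row=2, col=2): c = -0.6900 + 0.1833i → escape time 9
(row=2, col=3): c = -0.3150 + 0.1833i → escape time 9
(row=2, col=4): c = 0.0600 + 0.1833i → escape time 9
(row=3, col=0): c = -1.4400 + -0.3500i → escape time 5
(row=3, col=1): c = -1.0650 + -0.3500i → escape time 9
(row=3, col=2): c = -0.6900 + -0.3500i → escape time 9
(row=3, col=3): c = -0.3150 + -0.3500i → escape time 9
(row=3, col=4): c = 0.0600 + -0.3500i → escape time 9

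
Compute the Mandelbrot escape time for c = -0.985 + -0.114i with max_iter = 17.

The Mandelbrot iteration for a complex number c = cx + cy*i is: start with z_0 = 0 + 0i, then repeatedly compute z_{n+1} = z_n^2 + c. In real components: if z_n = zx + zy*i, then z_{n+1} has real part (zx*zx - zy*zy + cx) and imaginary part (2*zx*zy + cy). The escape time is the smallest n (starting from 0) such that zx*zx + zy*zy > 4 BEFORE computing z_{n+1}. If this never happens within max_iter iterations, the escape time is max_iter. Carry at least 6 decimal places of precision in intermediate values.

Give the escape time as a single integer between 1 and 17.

z_0 = 0 + 0i, c = -0.9850 + -0.1140i
Iter 1: z = -0.9850 + -0.1140i, |z|^2 = 0.9832
Iter 2: z = -0.0278 + 0.1106i, |z|^2 = 0.0130
Iter 3: z = -0.9965 + -0.1201i, |z|^2 = 1.0074
Iter 4: z = -0.0065 + 0.1254i, |z|^2 = 0.0158
Iter 5: z = -1.0007 + -0.1156i, |z|^2 = 1.0148
Iter 6: z = 0.0030 + 0.1174i, |z|^2 = 0.0138
Iter 7: z = -0.9988 + -0.1133i, |z|^2 = 1.0104
Iter 8: z = -0.0003 + 0.1123i, |z|^2 = 0.0126
Iter 9: z = -0.9976 + -0.1141i, |z|^2 = 1.0082
Iter 10: z = -0.0028 + 0.1136i, |z|^2 = 0.0129
Iter 11: z = -0.9979 + -0.1146i, |z|^2 = 1.0089
Iter 12: z = -0.0024 + 0.1148i, |z|^2 = 0.0132
Iter 13: z = -0.9982 + -0.1145i, |z|^2 = 1.0095
Iter 14: z = -0.0018 + 0.1147i, |z|^2 = 0.0132
Iter 15: z = -0.9981 + -0.1144i, |z|^2 = 1.0094
Iter 16: z = -0.0018 + 0.1144i, |z|^2 = 0.0131

Answer: 17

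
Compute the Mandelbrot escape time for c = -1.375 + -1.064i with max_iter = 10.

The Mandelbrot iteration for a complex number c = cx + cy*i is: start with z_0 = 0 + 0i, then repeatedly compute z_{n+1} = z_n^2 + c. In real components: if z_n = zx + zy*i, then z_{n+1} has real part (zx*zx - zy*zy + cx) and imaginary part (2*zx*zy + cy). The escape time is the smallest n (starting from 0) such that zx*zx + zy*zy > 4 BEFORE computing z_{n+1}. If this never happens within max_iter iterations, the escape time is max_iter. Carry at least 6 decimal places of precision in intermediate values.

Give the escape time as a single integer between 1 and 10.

z_0 = 0 + 0i, c = -1.3750 + -1.0640i
Iter 1: z = -1.3750 + -1.0640i, |z|^2 = 3.0227
Iter 2: z = -0.6165 + 1.8620i, |z|^2 = 3.8471
Iter 3: z = -4.4620 + -3.3597i, |z|^2 = 31.1974
Escaped at iteration 3

Answer: 3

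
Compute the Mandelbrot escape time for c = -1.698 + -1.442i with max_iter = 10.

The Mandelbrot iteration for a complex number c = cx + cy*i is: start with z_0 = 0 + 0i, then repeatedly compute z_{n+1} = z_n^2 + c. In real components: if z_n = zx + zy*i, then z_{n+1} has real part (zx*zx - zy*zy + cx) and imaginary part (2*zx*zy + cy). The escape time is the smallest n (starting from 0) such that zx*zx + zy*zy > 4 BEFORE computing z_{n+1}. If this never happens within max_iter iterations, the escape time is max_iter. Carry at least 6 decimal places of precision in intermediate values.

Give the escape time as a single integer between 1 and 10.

z_0 = 0 + 0i, c = -1.6980 + -1.4420i
Iter 1: z = -1.6980 + -1.4420i, |z|^2 = 4.9626
Escaped at iteration 1

Answer: 1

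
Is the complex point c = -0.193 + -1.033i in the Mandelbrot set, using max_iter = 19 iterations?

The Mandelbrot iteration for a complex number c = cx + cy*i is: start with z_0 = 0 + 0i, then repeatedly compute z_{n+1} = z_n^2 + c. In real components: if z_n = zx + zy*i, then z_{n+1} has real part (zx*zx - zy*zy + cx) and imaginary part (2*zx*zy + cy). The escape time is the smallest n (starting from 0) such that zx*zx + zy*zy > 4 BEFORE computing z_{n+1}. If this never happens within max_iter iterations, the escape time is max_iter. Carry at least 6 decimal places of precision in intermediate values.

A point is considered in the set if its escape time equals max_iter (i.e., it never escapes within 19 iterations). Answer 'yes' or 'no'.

z_0 = 0 + 0i, c = -0.1930 + -1.0330i
Iter 1: z = -0.1930 + -1.0330i, |z|^2 = 1.1043
Iter 2: z = -1.2228 + -0.6343i, |z|^2 = 1.8976
Iter 3: z = 0.9000 + 0.5182i, |z|^2 = 1.0786
Iter 4: z = 0.3486 + -0.1002i, |z|^2 = 0.1315
Iter 5: z = -0.0815 + -1.1028i, |z|^2 = 1.2229
Iter 6: z = -1.4026 + -0.8531i, |z|^2 = 2.6951
Iter 7: z = 1.0465 + 1.3602i, |z|^2 = 2.9453
Iter 8: z = -0.9481 + 1.8139i, |z|^2 = 4.1891
Escaped at iteration 8

Answer: no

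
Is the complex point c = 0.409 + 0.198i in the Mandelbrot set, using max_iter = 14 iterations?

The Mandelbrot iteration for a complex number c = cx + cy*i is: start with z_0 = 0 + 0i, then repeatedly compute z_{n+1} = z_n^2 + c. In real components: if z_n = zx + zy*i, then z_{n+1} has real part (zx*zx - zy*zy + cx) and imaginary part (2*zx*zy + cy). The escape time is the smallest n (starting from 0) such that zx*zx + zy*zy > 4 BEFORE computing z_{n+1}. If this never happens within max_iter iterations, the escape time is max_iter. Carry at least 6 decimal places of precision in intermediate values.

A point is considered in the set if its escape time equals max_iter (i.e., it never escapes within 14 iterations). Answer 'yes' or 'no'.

z_0 = 0 + 0i, c = 0.4090 + 0.1980i
Iter 1: z = 0.4090 + 0.1980i, |z|^2 = 0.2065
Iter 2: z = 0.5371 + 0.3600i, |z|^2 = 0.4180
Iter 3: z = 0.5679 + 0.5847i, |z|^2 = 0.6643
Iter 4: z = 0.3897 + 0.8620i, |z|^2 = 0.8949
Iter 5: z = -0.1823 + 0.8698i, |z|^2 = 0.7898
Iter 6: z = -0.3143 + -0.1190i, |z|^2 = 0.1130
Iter 7: z = 0.4936 + 0.2728i, |z|^2 = 0.3181
Iter 8: z = 0.5782 + 0.4674i, |z|^2 = 0.5528
Iter 9: z = 0.5249 + 0.7385i, |z|^2 = 0.8209
Iter 10: z = 0.1392 + 0.9733i, |z|^2 = 0.9667
Iter 11: z = -0.5189 + 0.4689i, |z|^2 = 0.4892
Iter 12: z = 0.4584 + -0.2887i, |z|^2 = 0.2935
Iter 13: z = 0.5358 + -0.0667i, |z|^2 = 0.2915
Did not escape in 14 iterations → in set

Answer: yes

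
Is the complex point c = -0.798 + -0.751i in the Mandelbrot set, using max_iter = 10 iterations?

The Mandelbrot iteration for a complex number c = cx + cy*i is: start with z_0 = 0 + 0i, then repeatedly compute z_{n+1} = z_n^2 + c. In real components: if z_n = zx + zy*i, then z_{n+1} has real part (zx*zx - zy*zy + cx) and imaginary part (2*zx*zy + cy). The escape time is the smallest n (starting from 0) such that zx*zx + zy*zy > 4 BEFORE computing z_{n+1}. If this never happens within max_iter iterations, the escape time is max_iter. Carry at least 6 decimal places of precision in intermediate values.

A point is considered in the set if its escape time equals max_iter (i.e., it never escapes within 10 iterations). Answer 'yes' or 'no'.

Answer: no

Derivation:
z_0 = 0 + 0i, c = -0.7980 + -0.7510i
Iter 1: z = -0.7980 + -0.7510i, |z|^2 = 1.2008
Iter 2: z = -0.7252 + 0.4476i, |z|^2 = 0.7263
Iter 3: z = -0.4724 + -1.4002i, |z|^2 = 2.1837
Iter 4: z = -2.5353 + 0.5720i, |z|^2 = 6.7551
Escaped at iteration 4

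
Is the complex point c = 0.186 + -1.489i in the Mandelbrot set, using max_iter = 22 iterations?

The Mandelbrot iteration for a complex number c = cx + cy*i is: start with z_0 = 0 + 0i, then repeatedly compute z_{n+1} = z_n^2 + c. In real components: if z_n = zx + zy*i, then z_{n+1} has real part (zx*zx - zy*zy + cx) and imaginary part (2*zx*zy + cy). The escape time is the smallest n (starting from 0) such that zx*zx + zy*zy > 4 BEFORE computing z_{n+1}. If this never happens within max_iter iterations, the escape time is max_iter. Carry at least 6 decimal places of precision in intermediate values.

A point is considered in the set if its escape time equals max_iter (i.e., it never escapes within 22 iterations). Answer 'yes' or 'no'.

Answer: no

Derivation:
z_0 = 0 + 0i, c = 0.1860 + -1.4890i
Iter 1: z = 0.1860 + -1.4890i, |z|^2 = 2.2517
Iter 2: z = -1.9965 + -2.0429i, |z|^2 = 8.1596
Escaped at iteration 2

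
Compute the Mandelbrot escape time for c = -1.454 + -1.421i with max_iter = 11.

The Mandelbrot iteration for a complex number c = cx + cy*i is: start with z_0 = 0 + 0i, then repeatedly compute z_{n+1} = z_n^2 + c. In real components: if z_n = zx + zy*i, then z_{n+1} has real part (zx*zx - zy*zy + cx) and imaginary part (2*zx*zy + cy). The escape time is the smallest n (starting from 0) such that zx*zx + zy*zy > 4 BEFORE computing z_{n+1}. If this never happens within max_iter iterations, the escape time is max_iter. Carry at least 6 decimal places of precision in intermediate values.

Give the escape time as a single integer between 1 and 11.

Answer: 1

Derivation:
z_0 = 0 + 0i, c = -1.4540 + -1.4210i
Iter 1: z = -1.4540 + -1.4210i, |z|^2 = 4.1334
Escaped at iteration 1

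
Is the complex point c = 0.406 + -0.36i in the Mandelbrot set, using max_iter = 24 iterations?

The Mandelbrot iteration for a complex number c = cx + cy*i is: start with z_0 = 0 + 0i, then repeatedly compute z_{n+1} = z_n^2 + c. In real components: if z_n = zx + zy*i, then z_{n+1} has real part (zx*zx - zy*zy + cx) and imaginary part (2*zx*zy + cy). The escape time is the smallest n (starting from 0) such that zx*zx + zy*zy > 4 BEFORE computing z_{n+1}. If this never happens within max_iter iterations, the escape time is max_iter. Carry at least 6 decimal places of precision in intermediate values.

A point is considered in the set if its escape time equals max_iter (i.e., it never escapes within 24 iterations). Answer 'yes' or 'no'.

z_0 = 0 + 0i, c = 0.4060 + -0.3600i
Iter 1: z = 0.4060 + -0.3600i, |z|^2 = 0.2944
Iter 2: z = 0.4412 + -0.6523i, |z|^2 = 0.6202
Iter 3: z = 0.1752 + -0.9357i, |z|^2 = 0.9061
Iter 4: z = -0.4388 + -0.6878i, |z|^2 = 0.6656
Iter 5: z = 0.1255 + 0.2436i, |z|^2 = 0.0751
Iter 6: z = 0.3624 + -0.2989i, |z|^2 = 0.2207
Iter 7: z = 0.4480 + -0.5766i, |z|^2 = 0.5332
Iter 8: z = 0.2742 + -0.8767i, |z|^2 = 0.8438
Iter 9: z = -0.2874 + -0.8408i, |z|^2 = 0.7895
Iter 10: z = -0.2183 + 0.1233i, |z|^2 = 0.0628
Iter 11: z = 0.4385 + -0.4138i, |z|^2 = 0.3635
Iter 12: z = 0.4270 + -0.7229i, |z|^2 = 0.7049
Iter 13: z = 0.0658 + -0.9773i, |z|^2 = 0.9595
Iter 14: z = -0.5449 + -0.4886i, |z|^2 = 0.5356
Iter 15: z = 0.4642 + 0.1724i, |z|^2 = 0.2452
Iter 16: z = 0.5918 + -0.2000i, |z|^2 = 0.3902
Iter 17: z = 0.7162 + -0.5967i, |z|^2 = 0.8689
Iter 18: z = 0.5629 + -1.2146i, |z|^2 = 1.7922
Iter 19: z = -0.7524 + -1.7275i, |z|^2 = 3.5505
Iter 20: z = -2.0122 + 2.2397i, |z|^2 = 9.0652
Escaped at iteration 20

Answer: no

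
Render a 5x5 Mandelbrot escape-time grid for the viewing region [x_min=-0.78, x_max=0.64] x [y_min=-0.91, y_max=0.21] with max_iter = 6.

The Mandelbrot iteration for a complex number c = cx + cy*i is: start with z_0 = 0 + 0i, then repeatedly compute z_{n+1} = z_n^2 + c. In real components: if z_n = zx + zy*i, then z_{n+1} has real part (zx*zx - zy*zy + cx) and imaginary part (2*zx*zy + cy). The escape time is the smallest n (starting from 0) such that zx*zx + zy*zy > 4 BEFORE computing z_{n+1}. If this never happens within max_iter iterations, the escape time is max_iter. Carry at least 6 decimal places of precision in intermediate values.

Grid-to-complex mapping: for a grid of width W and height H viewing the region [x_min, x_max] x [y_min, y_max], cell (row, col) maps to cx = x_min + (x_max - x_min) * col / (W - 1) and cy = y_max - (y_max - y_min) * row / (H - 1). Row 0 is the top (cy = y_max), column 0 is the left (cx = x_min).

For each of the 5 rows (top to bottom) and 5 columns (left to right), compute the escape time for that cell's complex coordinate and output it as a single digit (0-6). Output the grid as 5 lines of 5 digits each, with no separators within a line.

Answer: 66664
66664
66663
56663
45642

Derivation:
(row=0, col=0): c = -0.7800 + 0.2100i → escape time 6
(row=0, col=1): c = -0.4250 + 0.2100i → escape time 6
(row=0, col=2): c = -0.0700 + 0.2100i → escape time 6
(row=0, col=3): c = 0.2850 + 0.2100i → escape time 6
(row=0, col=4): c = 0.6400 + 0.2100i → escape time 4
(row=1, col=0): c = -0.7800 + -0.0700i → escape time 6
(row=1, col=1): c = -0.4250 + -0.0700i → escape time 6
(row=1, col=2): c = -0.0700 + -0.0700i → escape time 6
(row=1, col=3): c = 0.2850 + -0.0700i → escape time 6
(row=1, col=4): c = 0.6400 + -0.0700i → escape time 4
(row=2, col=0): c = -0.7800 + -0.3500i → escape time 6
(row=2, col=1): c = -0.4250 + -0.3500i → escape time 6
(row=2, col=2): c = -0.0700 + -0.3500i → escape time 6
(row=2, col=3): c = 0.2850 + -0.3500i → escape time 6
(row=2, col=4): c = 0.6400 + -0.3500i → escape time 3
(row=3, col=0): c = -0.7800 + -0.6300i → escape time 5
(row=3, col=1): c = -0.4250 + -0.6300i → escape time 6
(row=3, col=2): c = -0.0700 + -0.6300i → escape time 6
(row=3, col=3): c = 0.2850 + -0.6300i → escape time 6
(row=3, col=4): c = 0.6400 + -0.6300i → escape time 3
(row=4, col=0): c = -0.7800 + -0.9100i → escape time 4
(row=4, col=1): c = -0.4250 + -0.9100i → escape time 5
(row=4, col=2): c = -0.0700 + -0.9100i → escape time 6
(row=4, col=3): c = 0.2850 + -0.9100i → escape time 4
(row=4, col=4): c = 0.6400 + -0.9100i → escape time 2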